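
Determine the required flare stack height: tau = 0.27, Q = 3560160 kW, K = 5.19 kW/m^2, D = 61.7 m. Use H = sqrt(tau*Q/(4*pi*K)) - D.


tau*Q/(4*pi*K) = 0.27 * 3560160 / (4 * pi * 5.19) = 14738.6
sqrt(14738.6) = 121.403
H = 121.403 - 61.7 = 59.70

59.70 m


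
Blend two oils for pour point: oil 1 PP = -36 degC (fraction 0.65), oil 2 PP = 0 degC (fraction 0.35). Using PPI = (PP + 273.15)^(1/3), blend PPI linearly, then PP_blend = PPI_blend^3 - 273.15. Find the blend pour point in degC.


PPI_1 = (-36 + 273.15)^(1/3) = 6.189768
PPI_2 = (0 + 273.15)^(1/3) = 6.488342
PPI_blend = 0.65 * 6.189768 + 0.35 * 6.488342 = 6.294269
PP_blend = 6.294269^3 - 273.15 = 249.3652 - 273.15 = -23.78

-23.78 degC


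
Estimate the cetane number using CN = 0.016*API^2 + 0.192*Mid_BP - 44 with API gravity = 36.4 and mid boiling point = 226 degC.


CN = 0.016 * 36.4^2 + 0.192 * 226 - 44
CN = 21.19936 + 43.392 - 44 = 20.59136

20.59136


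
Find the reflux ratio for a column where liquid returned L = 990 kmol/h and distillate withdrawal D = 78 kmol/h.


Reflux ratio definition: R = L / D (liquid returned / distillate withdrawn)
L = 990 kmol/h, D = 78 kmol/h
R = 990 / 78 = 12.69

12.69


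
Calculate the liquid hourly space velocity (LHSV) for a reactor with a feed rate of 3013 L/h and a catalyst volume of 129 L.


LHSV = volumetric feed rate / catalyst volume
= 3013 L/h / 129 L
= 23.36 h^-1

23.36 h^-1


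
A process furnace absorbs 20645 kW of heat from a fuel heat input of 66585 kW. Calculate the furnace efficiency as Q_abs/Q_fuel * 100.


Furnace efficiency = Q_absorbed / Q_fuel * 100
= 20645 / 66585 * 100 = 31.01

31.01 %


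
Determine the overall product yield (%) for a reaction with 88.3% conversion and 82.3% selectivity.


Overall yield = conversion (%) * selectivity (%) / 100
Conversion = 88.3%, Selectivity = 82.3%
Y = 88.3 * 82.3 / 100
= 72.6709 %

72.6709 %


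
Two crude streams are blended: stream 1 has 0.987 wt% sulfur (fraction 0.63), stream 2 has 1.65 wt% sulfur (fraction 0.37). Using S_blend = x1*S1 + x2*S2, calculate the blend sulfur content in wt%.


Linear sulfur blending: S_blend = x1*S1 + x2*S2
Contribution 1: 0.63 * 0.987 = 0.62181 wt%
Contribution 2: 0.37 * 1.65 = 0.6105 wt%
S_blend = 0.62181 + 0.6105 = 1.23231

1.23231 wt%


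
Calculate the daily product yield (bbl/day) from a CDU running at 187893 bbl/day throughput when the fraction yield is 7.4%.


Crude throughput = 187893 bbl/day
Fraction yield = 7.4%
yield = throughput * fraction / 100
yield = 187893 * 7.4 / 100 = 13904.082

13904.082 bbl/day


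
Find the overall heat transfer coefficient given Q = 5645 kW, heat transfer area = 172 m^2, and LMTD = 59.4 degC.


From Q = U*A*LMTD, U = Q / (A * LMTD)
U = 5645 / (172 * 59.4) = 5645 / 10216.8 = 0.5525

0.5525 kW/(m^2*K)


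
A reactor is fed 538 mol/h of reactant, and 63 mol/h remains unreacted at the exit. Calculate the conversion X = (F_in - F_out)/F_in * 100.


X = (F_in - F_out) / F_in * 100
Moles reacted = 538 - 63 = 475
X = 475 / 538 * 100
= 0.8829 * 100
= 88.29 %

88.29 %


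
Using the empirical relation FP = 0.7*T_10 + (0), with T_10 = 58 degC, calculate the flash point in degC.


FP = 0.7 * 58 + (0) = 40.6

40.6 degC


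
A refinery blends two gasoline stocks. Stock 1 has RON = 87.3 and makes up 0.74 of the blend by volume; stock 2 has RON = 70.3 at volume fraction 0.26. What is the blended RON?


Linear blending: RON_blend = sum(vi * RONi)
Contribution 1: 0.74 * 87.3 = 64.602
Contribution 2: 0.26 * 70.3 = 18.278
RON_blend = 64.602 + 18.278 = 82.88

82.88


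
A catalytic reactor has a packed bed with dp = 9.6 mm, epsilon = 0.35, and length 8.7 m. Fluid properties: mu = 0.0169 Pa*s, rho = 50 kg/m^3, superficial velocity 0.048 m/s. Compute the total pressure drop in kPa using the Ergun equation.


dp = 9.6 mm = 0.0096 m
Viscous term = 150*0.0169*0.048*(1-0.35)^2 / (0.0096^2*0.35^3) = 13010.7
Inertial term = 1.75*50*0.048^2*(1-0.35) / (0.0096*0.35^3) = 318.367
dP/L = 13010.7 + 318.367 = 13329.1 Pa/m
dP = 13329.1 * 8.7 / 1000 = 116.0 kPa

116.0 kPa


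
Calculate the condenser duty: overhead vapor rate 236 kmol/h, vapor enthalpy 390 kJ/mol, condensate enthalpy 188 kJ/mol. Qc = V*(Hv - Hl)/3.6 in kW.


Qc = 236 * (390 - 188) / 3.6 = 236 * 202 / 3.6 = 13240

13240 kW


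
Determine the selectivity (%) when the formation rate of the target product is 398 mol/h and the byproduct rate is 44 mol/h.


Selectivity = desired / (desired + undesired) * 100
Total products = 398 + 44 = 442 mol/h
S = 398 / 442 * 100
= 0.9005 * 100
= 90.05 %

90.05 %


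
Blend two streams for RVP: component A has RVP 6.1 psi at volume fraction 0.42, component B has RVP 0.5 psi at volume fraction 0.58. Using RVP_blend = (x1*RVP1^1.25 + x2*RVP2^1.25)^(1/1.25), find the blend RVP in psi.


Chevron index: RVP_blend = (sum xi*RVPi^1.25)^(1/1.25)
RVP^1.25 terms: 0.42 * 6.1^1.25 + 0.58 * 0.5^1.25 = 4.27021
RVP_blend = 4.27021^(1/1.25) = 3.194

3.194 psi


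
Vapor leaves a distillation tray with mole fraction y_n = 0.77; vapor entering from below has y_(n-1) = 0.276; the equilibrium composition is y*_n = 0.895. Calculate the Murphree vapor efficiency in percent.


Murphree vapor efficiency: EMV = (y_n - y_(n-1)) / (y*_n - y_(n-1)) * 100
EMV = (0.77 - 0.276) / (0.895 - 0.276) * 100 = 0.494 / 0.619 * 100 = 79.81

79.81 %


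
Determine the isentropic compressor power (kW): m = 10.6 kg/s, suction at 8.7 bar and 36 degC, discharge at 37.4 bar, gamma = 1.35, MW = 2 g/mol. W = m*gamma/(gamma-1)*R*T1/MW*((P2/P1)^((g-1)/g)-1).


Isentropic work: W = m*(gamma/(gamma-1))*(R*T1/MW)*((P2/P1)^((gamma-1)/gamma) - 1)
T1 = 36 + 273.15 = 309.15 K
Pressure ratio = 37.4 / 8.7 = 4.29885
Exponent = (1.35 - 1)/1.35 = 0.259259
(P2/P1)^exp - 1 = 4.29885^0.259259 - 1 = 0.459494
W = 10.6 * 1.35 / 0.35 * 8.314 * 309.15 / 2 * 0.459494 = 24140

24140 kW


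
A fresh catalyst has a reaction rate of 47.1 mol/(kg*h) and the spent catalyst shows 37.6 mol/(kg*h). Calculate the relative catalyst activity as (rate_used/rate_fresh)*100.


Activity (%) = (rate_used / rate_fresh) * 100
rate_used = 37.6, rate_fresh = 47.1
= (37.6 / 47.1) * 100
= 0.7983 * 100 = 79.83

79.83 %


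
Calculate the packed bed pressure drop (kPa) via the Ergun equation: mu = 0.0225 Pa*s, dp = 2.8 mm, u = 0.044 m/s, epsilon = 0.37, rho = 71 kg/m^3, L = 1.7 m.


dp = 2.8 mm = 0.0028 m
Viscous term = 150*0.0225*0.044*(1-0.37)^2 / (0.0028^2*0.37^3) = 148418
Inertial term = 1.75*71*0.044^2*(1-0.37) / (0.0028*0.37^3) = 1068.51
dP/L = 148418 + 1068.51 = 149487 Pa/m
dP = 149487 * 1.7 / 1000 = 254.1 kPa

254.1 kPa


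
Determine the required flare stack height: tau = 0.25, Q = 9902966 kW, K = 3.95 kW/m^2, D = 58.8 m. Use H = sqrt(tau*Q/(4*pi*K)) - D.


tau*Q/(4*pi*K) = 0.25 * 9902966 / (4 * pi * 3.95) = 49876.8
sqrt(49876.8) = 223.331
H = 223.331 - 58.8 = 164.5

164.5 m


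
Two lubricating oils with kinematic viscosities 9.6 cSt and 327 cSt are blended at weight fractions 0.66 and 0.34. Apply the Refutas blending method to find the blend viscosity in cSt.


Refutas method: VBN_i = 14.534*ln(ln(visc_i + 0.8)) + 10.975, blended linearly by mass fraction; since VBN is linear in VBI_i = ln(ln(visc_i + 0.8)) and the fractions sum to 1, blend VBI directly: visc = exp(exp(VBI_blend)) - 0.8
VBI_1 = ln(ln(9.6 + 0.8)) = 0.850922
VBI_2 = ln(ln(327 + 0.8)) = 1.75655
VBI_blend = 0.66 * 0.850922 + 0.34 * 1.75655 = 1.15884
visc_blend = exp(exp(1.15884)) - 0.8 = 23.40

23.40 cSt


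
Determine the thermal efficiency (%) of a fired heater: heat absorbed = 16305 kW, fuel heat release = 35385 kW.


Furnace efficiency = Q_absorbed / Q_fuel * 100
= 16305 / 35385 * 100 = 46.08

46.08 %


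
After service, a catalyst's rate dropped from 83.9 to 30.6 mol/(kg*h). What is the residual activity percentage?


Activity (%) = (rate_used / rate_fresh) * 100
rate_used = 30.6, rate_fresh = 83.9
= (30.6 / 83.9) * 100
= 0.3647 * 100 = 36.47

36.47 %


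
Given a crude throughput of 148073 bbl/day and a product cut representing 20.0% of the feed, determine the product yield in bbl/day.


Crude throughput = 148073 bbl/day
Fraction yield = 20.0%
yield = throughput * fraction / 100
yield = 148073 * 20.0 / 100 = 29614.6

29614.6 bbl/day


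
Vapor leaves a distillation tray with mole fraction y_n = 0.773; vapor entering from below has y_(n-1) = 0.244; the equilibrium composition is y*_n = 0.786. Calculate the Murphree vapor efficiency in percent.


Murphree vapor efficiency: EMV = (y_n - y_(n-1)) / (y*_n - y_(n-1)) * 100
EMV = (0.773 - 0.244) / (0.786 - 0.244) * 100 = 0.529 / 0.542 * 100 = 97.60

97.60 %


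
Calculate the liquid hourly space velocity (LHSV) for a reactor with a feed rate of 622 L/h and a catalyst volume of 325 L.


LHSV = volumetric feed rate / catalyst volume
= 622 L/h / 325 L
= 1.914 h^-1

1.914 h^-1


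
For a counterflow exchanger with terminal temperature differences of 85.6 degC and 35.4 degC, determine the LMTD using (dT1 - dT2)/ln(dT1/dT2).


LMTD = (dT1 - dT2) / ln(dT1/dT2)
= (85.6 - 35.4) / ln(85.6 / 35.4) = 50.2 / 0.882973 = 56.85

56.85 degC


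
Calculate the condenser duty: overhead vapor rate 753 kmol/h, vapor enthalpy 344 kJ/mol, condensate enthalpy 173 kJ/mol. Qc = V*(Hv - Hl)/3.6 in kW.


Qc = 753 * (344 - 173) / 3.6 = 753 * 171 / 3.6 = 35770

35770 kW


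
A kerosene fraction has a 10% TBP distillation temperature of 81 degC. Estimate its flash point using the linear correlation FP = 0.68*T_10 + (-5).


FP = 0.68 * 81 + (-5) = 50.08

50.08 degC


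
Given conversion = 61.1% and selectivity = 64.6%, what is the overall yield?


Overall yield = conversion (%) * selectivity (%) / 100
Conversion = 61.1%, Selectivity = 64.6%
Y = 61.1 * 64.6 / 100
= 39.4706 %

39.4706 %


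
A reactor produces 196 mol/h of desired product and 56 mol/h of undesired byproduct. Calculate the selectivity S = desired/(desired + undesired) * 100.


Selectivity = desired / (desired + undesired) * 100
Total products = 196 + 56 = 252 mol/h
S = 196 / 252 * 100
= 0.7778 * 100
= 77.78 %

77.78 %


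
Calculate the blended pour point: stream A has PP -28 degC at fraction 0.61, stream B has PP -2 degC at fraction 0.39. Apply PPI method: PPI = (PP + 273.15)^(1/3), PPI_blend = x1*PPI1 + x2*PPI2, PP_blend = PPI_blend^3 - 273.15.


PPI_1 = (-28 + 273.15)^(1/3) = 6.258601
PPI_2 = (-2 + 273.15)^(1/3) = 6.472467
PPI_blend = 0.61 * 6.258601 + 0.39 * 6.472467 = 6.342009
PP_blend = 6.342009^3 - 273.15 = 255.0824 - 273.15 = -18.07

-18.07 degC


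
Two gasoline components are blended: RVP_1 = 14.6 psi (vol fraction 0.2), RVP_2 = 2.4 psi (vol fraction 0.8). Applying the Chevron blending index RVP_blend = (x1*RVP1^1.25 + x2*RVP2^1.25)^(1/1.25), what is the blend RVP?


Chevron index: RVP_blend = (sum xi*RVPi^1.25)^(1/1.25)
RVP^1.25 terms: 0.2 * 14.6^1.25 + 0.8 * 2.4^1.25 = 8.09759
RVP_blend = 8.09759^(1/1.25) = 5.329

5.329 psi


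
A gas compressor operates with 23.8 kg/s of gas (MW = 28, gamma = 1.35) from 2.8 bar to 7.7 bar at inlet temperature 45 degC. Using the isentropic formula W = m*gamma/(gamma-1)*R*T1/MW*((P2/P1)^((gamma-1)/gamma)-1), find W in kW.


Isentropic work: W = m*(gamma/(gamma-1))*(R*T1/MW)*((P2/P1)^((gamma-1)/gamma) - 1)
T1 = 45 + 273.15 = 318.15 K
Pressure ratio = 7.7 / 2.8 = 2.75
Exponent = (1.35 - 1)/1.35 = 0.259259
(P2/P1)^exp - 1 = 2.75^0.259259 - 1 = 0.299873
W = 23.8 * 1.35 / 0.35 * 8.314 * 318.15 / 28 * 0.299873 = 2601

2601 kW


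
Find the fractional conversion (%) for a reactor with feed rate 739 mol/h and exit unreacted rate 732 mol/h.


X = (F_in - F_out) / F_in * 100
Moles reacted = 739 - 732 = 7
X = 7 / 739 * 100
= 0.009472 * 100
= 0.9472 %

0.9472 %


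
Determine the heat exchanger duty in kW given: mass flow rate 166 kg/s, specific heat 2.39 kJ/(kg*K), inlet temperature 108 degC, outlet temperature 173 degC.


Q = m_dot * cp * delta_T
delta_T = 173 - 108 = 65 K
Q = 166 * 2.39 * 65
= 396.74 * 65
= 25788.1 kW

25788.1 kW


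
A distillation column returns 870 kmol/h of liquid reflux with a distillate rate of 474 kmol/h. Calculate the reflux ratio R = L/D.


Reflux ratio definition: R = L / D (liquid returned / distillate withdrawn)
L = 870 kmol/h, D = 474 kmol/h
R = 870 / 474 = 1.835

1.835


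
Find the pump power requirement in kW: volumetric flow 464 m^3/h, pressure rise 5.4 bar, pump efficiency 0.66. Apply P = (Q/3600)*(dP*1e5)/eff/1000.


Q = 464 / 3600 = 0.128889 m^3/s
P = 0.128889 * (5.4 * 1e5) / 0.66 / 1000 = 105.5

105.5 kW


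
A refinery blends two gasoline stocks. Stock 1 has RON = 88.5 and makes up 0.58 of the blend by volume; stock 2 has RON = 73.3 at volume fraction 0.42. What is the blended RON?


Linear blending: RON_blend = sum(vi * RONi)
Contribution 1: 0.58 * 88.5 = 51.33
Contribution 2: 0.42 * 73.3 = 30.786
RON_blend = 51.33 + 30.786 = 82.116

82.116


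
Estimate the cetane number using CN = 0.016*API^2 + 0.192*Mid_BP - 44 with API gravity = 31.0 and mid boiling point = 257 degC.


CN = 0.016 * 31.0^2 + 0.192 * 257 - 44
CN = 15.376 + 49.344 - 44 = 20.72

20.72


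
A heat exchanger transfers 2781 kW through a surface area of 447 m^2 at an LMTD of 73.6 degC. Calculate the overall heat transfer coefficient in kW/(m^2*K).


From Q = U*A*LMTD, U = Q / (A * LMTD)
U = 2781 / (447 * 73.6) = 2781 / 32899.2 = 0.08453

0.08453 kW/(m^2*K)


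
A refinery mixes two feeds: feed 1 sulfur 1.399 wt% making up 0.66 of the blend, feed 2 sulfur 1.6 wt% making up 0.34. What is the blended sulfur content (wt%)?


Linear sulfur blending: S_blend = x1*S1 + x2*S2
Contribution 1: 0.66 * 1.399 = 0.92334 wt%
Contribution 2: 0.34 * 1.6 = 0.544 wt%
S_blend = 0.92334 + 0.544 = 1.46734

1.46734 wt%


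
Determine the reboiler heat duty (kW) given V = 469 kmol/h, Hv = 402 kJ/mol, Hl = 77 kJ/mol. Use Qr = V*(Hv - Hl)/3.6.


Qr = 469 * (402 - 77) / 3.6 = 469 * 325 / 3.6 = 42340

42340 kW


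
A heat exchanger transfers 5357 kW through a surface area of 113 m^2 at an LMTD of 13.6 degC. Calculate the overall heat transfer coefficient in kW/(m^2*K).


From Q = U*A*LMTD, U = Q / (A * LMTD)
U = 5357 / (113 * 13.6) = 5357 / 1536.8 = 3.486

3.486 kW/(m^2*K)


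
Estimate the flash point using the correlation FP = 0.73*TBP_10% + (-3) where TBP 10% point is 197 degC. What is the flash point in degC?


FP = 0.73 * 197 + (-3) = 140.81

140.81 degC


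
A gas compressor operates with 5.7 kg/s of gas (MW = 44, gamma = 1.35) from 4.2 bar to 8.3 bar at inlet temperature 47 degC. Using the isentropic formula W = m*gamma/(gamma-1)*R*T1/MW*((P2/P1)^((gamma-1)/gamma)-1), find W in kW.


Isentropic work: W = m*(gamma/(gamma-1))*(R*T1/MW)*((P2/P1)^((gamma-1)/gamma) - 1)
T1 = 47 + 273.15 = 320.15 K
Pressure ratio = 8.3 / 4.2 = 1.97619
Exponent = (1.35 - 1)/1.35 = 0.259259
(P2/P1)^exp - 1 = 1.97619^0.259259 - 1 = 0.193153
W = 5.7 * 1.35 / 0.35 * 8.314 * 320.15 / 44 * 0.193153 = 256.9

256.9 kW


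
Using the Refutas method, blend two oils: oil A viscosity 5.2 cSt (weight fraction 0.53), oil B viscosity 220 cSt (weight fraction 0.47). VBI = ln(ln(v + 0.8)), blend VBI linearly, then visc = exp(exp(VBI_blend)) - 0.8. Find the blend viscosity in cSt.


Refutas method: VBN_i = 14.534*ln(ln(visc_i + 0.8)) + 10.975, blended linearly by mass fraction; since VBN is linear in VBI_i = ln(ln(visc_i + 0.8)) and the fractions sum to 1, blend VBI directly: visc = exp(exp(VBI_blend)) - 0.8
VBI_1 = ln(ln(5.2 + 0.8)) = 0.583198
VBI_2 = ln(ln(220 + 0.8)) = 1.68589
VBI_blend = 0.53 * 0.583198 + 0.47 * 1.68589 = 1.10146
visc_blend = exp(exp(1.10146)) - 0.8 = 19.46

19.46 cSt


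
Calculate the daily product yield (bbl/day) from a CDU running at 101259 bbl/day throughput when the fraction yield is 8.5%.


Crude throughput = 101259 bbl/day
Fraction yield = 8.5%
yield = throughput * fraction / 100
yield = 101259 * 8.5 / 100 = 8607.015

8607.015 bbl/day


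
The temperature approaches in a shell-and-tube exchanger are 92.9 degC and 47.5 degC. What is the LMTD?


LMTD = (dT1 - dT2) / ln(dT1/dT2)
= (92.9 - 47.5) / ln(92.9 / 47.5) = 45.4 / 0.670794 = 67.68

67.68 degC


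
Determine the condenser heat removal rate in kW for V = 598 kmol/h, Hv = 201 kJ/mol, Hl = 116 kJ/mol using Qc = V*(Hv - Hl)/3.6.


Qc = 598 * (201 - 116) / 3.6 = 598 * 85 / 3.6 = 14120

14120 kW


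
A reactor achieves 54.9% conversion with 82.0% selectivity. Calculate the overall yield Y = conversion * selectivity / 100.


Overall yield = conversion (%) * selectivity (%) / 100
Conversion = 54.9%, Selectivity = 82.0%
Y = 54.9 * 82.0 / 100
= 45.018 %

45.018 %


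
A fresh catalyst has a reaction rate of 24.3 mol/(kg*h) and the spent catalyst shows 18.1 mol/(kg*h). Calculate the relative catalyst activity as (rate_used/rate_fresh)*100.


Activity (%) = (rate_used / rate_fresh) * 100
rate_used = 18.1, rate_fresh = 24.3
= (18.1 / 24.3) * 100
= 0.7449 * 100 = 74.49

74.49 %


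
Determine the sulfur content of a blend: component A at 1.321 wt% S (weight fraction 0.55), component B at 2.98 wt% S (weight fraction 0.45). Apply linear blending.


Linear sulfur blending: S_blend = x1*S1 + x2*S2
Contribution 1: 0.55 * 1.321 = 0.72655 wt%
Contribution 2: 0.45 * 2.98 = 1.341 wt%
S_blend = 0.72655 + 1.341 = 2.06755

2.06755 wt%


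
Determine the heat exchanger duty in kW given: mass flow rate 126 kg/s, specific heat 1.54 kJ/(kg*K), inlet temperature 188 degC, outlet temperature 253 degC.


Q = m_dot * cp * delta_T
delta_T = 253 - 188 = 65 K
Q = 126 * 1.54 * 65
= 194.04 * 65
= 12612.6 kW

12612.6 kW


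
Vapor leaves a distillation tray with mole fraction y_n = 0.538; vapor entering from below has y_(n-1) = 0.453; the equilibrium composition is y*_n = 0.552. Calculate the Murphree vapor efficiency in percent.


Murphree vapor efficiency: EMV = (y_n - y_(n-1)) / (y*_n - y_(n-1)) * 100
EMV = (0.538 - 0.453) / (0.552 - 0.453) * 100 = 0.085 / 0.099 * 100 = 85.86

85.86 %


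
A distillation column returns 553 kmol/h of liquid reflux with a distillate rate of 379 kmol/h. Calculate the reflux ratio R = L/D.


Reflux ratio definition: R = L / D (liquid returned / distillate withdrawn)
L = 553 kmol/h, D = 379 kmol/h
R = 553 / 379 = 1.459

1.459


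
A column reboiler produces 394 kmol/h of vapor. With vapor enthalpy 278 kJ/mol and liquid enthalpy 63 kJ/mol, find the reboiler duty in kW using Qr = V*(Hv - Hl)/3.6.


Qr = 394 * (278 - 63) / 3.6 = 394 * 215 / 3.6 = 23530

23530 kW


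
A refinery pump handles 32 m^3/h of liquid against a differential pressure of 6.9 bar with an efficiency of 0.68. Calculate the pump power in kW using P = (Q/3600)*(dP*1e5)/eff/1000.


Q = 32 / 3600 = 0.00888889 m^3/s
P = 0.00888889 * (6.9 * 1e5) / 0.68 / 1000 = 9.020

9.020 kW


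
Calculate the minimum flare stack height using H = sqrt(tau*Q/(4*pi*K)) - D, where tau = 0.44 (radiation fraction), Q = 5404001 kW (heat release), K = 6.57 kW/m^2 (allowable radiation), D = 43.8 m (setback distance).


tau*Q/(4*pi*K) = 0.44 * 5404001 / (4 * pi * 6.57) = 28800
sqrt(28800) = 169.706
H = 169.706 - 43.8 = 125.9

125.9 m


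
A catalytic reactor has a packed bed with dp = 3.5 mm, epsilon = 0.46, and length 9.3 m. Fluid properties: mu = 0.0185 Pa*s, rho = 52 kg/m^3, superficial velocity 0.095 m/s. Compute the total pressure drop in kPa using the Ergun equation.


dp = 3.5 mm = 0.0035 m
Viscous term = 150*0.0185*0.095*(1-0.46)^2 / (0.0035^2*0.46^3) = 64471
Inertial term = 1.75*52*0.095^2*(1-0.46) / (0.0035*0.46^3) = 1301.79
dP/L = 64471 + 1301.79 = 65772.8 Pa/m
dP = 65772.8 * 9.3 / 1000 = 611.7 kPa

611.7 kPa


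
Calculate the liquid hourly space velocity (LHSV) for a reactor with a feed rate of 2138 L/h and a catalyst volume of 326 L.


LHSV = volumetric feed rate / catalyst volume
= 2138 L/h / 326 L
= 6.558 h^-1

6.558 h^-1


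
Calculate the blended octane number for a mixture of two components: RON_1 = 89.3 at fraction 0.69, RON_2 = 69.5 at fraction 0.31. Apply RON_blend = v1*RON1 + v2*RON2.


Linear blending: RON_blend = sum(vi * RONi)
Contribution 1: 0.69 * 89.3 = 61.617
Contribution 2: 0.31 * 69.5 = 21.545
RON_blend = 61.617 + 21.545 = 83.162

83.162


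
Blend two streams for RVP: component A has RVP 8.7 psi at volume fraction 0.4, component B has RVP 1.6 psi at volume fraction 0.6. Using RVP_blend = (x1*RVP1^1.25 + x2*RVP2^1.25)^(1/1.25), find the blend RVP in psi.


Chevron index: RVP_blend = (sum xi*RVPi^1.25)^(1/1.25)
RVP^1.25 terms: 0.4 * 8.7^1.25 + 0.6 * 1.6^1.25 = 7.05636
RVP_blend = 7.05636^(1/1.25) = 4.774

4.774 psi


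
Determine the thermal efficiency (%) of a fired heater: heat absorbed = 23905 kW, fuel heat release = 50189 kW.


Furnace efficiency = Q_absorbed / Q_fuel * 100
= 23905 / 50189 * 100 = 47.63

47.63 %


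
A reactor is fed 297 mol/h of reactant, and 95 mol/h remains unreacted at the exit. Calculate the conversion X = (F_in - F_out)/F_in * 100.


X = (F_in - F_out) / F_in * 100
Moles reacted = 297 - 95 = 202
X = 202 / 297 * 100
= 0.6801 * 100
= 68.01 %

68.01 %


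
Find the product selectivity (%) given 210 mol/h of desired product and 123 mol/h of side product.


Selectivity = desired / (desired + undesired) * 100
Total products = 210 + 123 = 333 mol/h
S = 210 / 333 * 100
= 0.6306 * 100
= 63.06 %

63.06 %


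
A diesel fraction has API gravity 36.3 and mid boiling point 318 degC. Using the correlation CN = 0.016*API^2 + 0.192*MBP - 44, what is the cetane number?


CN = 0.016 * 36.3^2 + 0.192 * 318 - 44
CN = 21.08304 + 61.056 - 44 = 38.13904

38.13904


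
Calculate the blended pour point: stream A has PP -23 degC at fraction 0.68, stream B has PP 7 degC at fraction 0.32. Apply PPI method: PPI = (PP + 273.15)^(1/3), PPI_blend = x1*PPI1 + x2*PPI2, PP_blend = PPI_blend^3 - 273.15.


PPI_1 = (-23 + 273.15)^(1/3) = 6.300865
PPI_2 = (7 + 273.15)^(1/3) = 6.543301
PPI_blend = 0.68 * 6.300865 + 0.32 * 6.543301 = 6.378445
PP_blend = 6.378445^3 - 273.15 = 259.5042 - 273.15 = -13.65

-13.65 degC


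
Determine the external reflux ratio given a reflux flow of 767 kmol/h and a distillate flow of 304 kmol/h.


Reflux ratio definition: R = L / D (liquid returned / distillate withdrawn)
L = 767 kmol/h, D = 304 kmol/h
R = 767 / 304 = 2.523

2.523


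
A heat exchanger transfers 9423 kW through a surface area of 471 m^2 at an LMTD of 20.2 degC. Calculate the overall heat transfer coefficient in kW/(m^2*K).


From Q = U*A*LMTD, U = Q / (A * LMTD)
U = 9423 / (471 * 20.2) = 9423 / 9514.2 = 0.9904

0.9904 kW/(m^2*K)


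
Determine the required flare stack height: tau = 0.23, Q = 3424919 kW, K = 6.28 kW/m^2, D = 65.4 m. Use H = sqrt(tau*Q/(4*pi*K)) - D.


tau*Q/(4*pi*K) = 0.23 * 3424919 / (4 * pi * 6.28) = 9981.79
sqrt(9981.79) = 99.9089
H = 99.9089 - 65.4 = 34.51

34.51 m


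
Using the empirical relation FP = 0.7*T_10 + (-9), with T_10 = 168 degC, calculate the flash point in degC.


FP = 0.7 * 168 + (-9) = 108.6

108.6 degC


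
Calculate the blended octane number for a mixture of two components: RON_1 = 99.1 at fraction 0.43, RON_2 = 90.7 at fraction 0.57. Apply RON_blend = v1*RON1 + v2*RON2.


Linear blending: RON_blend = sum(vi * RONi)
Contribution 1: 0.43 * 99.1 = 42.613
Contribution 2: 0.57 * 90.7 = 51.699
RON_blend = 42.613 + 51.699 = 94.312

94.312


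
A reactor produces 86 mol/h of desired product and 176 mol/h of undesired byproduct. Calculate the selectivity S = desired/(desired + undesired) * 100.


Selectivity = desired / (desired + undesired) * 100
Total products = 86 + 176 = 262 mol/h
S = 86 / 262 * 100
= 0.3282 * 100
= 32.82 %

32.82 %


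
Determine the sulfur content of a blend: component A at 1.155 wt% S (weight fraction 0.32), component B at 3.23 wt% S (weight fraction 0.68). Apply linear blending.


Linear sulfur blending: S_blend = x1*S1 + x2*S2
Contribution 1: 0.32 * 1.155 = 0.3696 wt%
Contribution 2: 0.68 * 3.23 = 2.1964 wt%
S_blend = 0.3696 + 2.1964 = 2.566

2.566 wt%


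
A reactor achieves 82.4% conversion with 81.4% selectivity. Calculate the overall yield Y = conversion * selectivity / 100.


Overall yield = conversion (%) * selectivity (%) / 100
Conversion = 82.4%, Selectivity = 81.4%
Y = 82.4 * 81.4 / 100
= 67.0736 %

67.0736 %


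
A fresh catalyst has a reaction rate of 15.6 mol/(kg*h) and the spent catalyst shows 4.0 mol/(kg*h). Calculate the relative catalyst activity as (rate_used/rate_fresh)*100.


Activity (%) = (rate_used / rate_fresh) * 100
rate_used = 4.0, rate_fresh = 15.6
= (4.0 / 15.6) * 100
= 0.2564 * 100 = 25.64

25.64 %


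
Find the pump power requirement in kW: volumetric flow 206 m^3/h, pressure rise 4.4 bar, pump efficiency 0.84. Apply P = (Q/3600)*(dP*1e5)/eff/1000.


Q = 206 / 3600 = 0.0572222 m^3/s
P = 0.0572222 * (4.4 * 1e5) / 0.84 / 1000 = 29.97

29.97 kW


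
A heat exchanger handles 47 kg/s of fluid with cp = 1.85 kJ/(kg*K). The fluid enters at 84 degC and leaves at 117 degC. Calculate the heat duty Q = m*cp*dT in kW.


Q = m_dot * cp * delta_T
delta_T = 117 - 84 = 33 K
Q = 47 * 1.85 * 33
= 86.95 * 33
= 2869.35 kW

2869.35 kW


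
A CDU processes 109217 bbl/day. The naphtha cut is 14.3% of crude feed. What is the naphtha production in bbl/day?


Crude throughput = 109217 bbl/day
Fraction yield = 14.3%
yield = throughput * fraction / 100
yield = 109217 * 14.3 / 100 = 15618.031

15618.031 bbl/day


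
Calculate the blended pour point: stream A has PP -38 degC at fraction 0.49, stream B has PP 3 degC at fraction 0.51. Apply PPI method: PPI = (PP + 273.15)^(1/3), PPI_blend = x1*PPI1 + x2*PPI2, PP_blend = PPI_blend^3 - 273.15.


PPI_1 = (-38 + 273.15)^(1/3) = 6.172318
PPI_2 = (3 + 273.15)^(1/3) = 6.512009
PPI_blend = 0.49 * 6.172318 + 0.51 * 6.512009 = 6.34556
PP_blend = 6.34556^3 - 273.15 = 255.5112 - 273.15 = -17.64

-17.64 degC


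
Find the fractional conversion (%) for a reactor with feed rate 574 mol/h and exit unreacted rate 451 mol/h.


X = (F_in - F_out) / F_in * 100
Moles reacted = 574 - 451 = 123
X = 123 / 574 * 100
= 0.2143 * 100
= 21.43 %

21.43 %


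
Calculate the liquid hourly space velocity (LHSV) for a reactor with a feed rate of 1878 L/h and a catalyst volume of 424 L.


LHSV = volumetric feed rate / catalyst volume
= 1878 L/h / 424 L
= 4.429 h^-1

4.429 h^-1


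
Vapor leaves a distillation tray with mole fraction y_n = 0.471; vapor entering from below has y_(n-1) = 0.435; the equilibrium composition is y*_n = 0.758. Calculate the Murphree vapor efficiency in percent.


Murphree vapor efficiency: EMV = (y_n - y_(n-1)) / (y*_n - y_(n-1)) * 100
EMV = (0.471 - 0.435) / (0.758 - 0.435) * 100 = 0.036 / 0.323 * 100 = 11.15

11.15 %


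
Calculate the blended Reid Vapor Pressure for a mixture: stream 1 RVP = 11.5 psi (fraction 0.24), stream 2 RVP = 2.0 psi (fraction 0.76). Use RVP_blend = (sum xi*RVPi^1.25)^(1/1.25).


Chevron index: RVP_blend = (sum xi*RVPi^1.25)^(1/1.25)
RVP^1.25 terms: 0.24 * 11.5^1.25 + 0.76 * 2.0^1.25 = 6.89017
RVP_blend = 6.89017^(1/1.25) = 4.684

4.684 psi


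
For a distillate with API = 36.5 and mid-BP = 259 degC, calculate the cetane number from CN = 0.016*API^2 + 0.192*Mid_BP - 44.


CN = 0.016 * 36.5^2 + 0.192 * 259 - 44
CN = 21.316 + 49.728 - 44 = 27.044

27.044


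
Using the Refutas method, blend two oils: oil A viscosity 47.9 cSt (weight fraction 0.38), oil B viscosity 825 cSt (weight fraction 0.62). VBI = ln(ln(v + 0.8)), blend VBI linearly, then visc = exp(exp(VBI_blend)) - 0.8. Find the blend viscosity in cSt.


Refutas method: VBN_i = 14.534*ln(ln(visc_i + 0.8)) + 10.975, blended linearly by mass fraction; since VBN is linear in VBI_i = ln(ln(visc_i + 0.8)) and the fractions sum to 1, blend VBI directly: visc = exp(exp(VBI_blend)) - 0.8
VBI_1 = ln(ln(47.9 + 0.8)) = 1.3573
VBI_2 = ln(ln(825 + 0.8)) = 1.90455
VBI_blend = 0.38 * 1.3573 + 0.62 * 1.90455 = 1.69659
visc_blend = exp(exp(1.69659)) - 0.8 = 233.2

233.2 cSt


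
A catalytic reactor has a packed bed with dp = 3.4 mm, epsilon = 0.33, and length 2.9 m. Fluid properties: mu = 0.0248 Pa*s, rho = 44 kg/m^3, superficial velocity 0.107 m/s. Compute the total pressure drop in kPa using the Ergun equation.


dp = 3.4 mm = 0.0034 m
Viscous term = 150*0.0248*0.107*(1-0.33)^2 / (0.0034^2*0.33^3) = 430107
Inertial term = 1.75*44*0.107^2*(1-0.33) / (0.0034*0.33^3) = 4834.06
dP/L = 430107 + 4834.06 = 434941 Pa/m
dP = 434941 * 2.9 / 1000 = 1261 kPa

1261 kPa


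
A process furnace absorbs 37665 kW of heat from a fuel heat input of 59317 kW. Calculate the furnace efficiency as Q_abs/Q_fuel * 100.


Furnace efficiency = Q_absorbed / Q_fuel * 100
= 37665 / 59317 * 100 = 63.50

63.50 %


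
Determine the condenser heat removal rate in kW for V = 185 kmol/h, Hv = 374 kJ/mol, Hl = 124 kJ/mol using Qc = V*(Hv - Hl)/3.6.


Qc = 185 * (374 - 124) / 3.6 = 185 * 250 / 3.6 = 12850

12850 kW


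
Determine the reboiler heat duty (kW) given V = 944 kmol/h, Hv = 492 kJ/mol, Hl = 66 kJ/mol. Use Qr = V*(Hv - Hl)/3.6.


Qr = 944 * (492 - 66) / 3.6 = 944 * 426 / 3.6 = 111700

111700 kW


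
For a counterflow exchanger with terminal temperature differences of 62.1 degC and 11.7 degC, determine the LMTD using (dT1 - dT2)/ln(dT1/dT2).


LMTD = (dT1 - dT2) / ln(dT1/dT2)
= (62.1 - 11.7) / ln(62.1 / 11.7) = 50.4 / 1.66916 = 30.19

30.19 degC


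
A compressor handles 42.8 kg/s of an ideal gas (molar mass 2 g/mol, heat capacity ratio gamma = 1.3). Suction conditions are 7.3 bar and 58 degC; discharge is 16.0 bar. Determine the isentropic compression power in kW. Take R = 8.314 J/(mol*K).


Isentropic work: W = m*(gamma/(gamma-1))*(R*T1/MW)*((P2/P1)^((gamma-1)/gamma) - 1)
T1 = 58 + 273.15 = 331.15 K
Pressure ratio = 16.0 / 7.3 = 2.19178
Exponent = (1.3 - 1)/1.3 = 0.230769
(P2/P1)^exp - 1 = 2.19178^0.230769 - 1 = 0.19852
W = 42.8 * 1.3 / 0.3 * 8.314 * 331.15 / 2 * 0.19852 = 50680

50680 kW


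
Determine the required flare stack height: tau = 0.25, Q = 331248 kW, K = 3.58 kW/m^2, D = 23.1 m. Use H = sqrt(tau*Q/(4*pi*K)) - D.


tau*Q/(4*pi*K) = 0.25 * 331248 / (4 * pi * 3.58) = 1840.77
sqrt(1840.77) = 42.9042
H = 42.9042 - 23.1 = 19.80

19.80 m


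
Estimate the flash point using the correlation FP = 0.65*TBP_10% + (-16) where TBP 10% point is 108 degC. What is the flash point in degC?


FP = 0.65 * 108 + (-16) = 54.2

54.2 degC


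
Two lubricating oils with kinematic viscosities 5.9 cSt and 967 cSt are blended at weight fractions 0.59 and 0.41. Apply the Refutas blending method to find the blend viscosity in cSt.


Refutas method: VBN_i = 14.534*ln(ln(visc_i + 0.8)) + 10.975, blended linearly by mass fraction; since VBN is linear in VBI_i = ln(ln(visc_i + 0.8)) and the fractions sum to 1, blend VBI directly: visc = exp(exp(VBI_blend)) - 0.8
VBI_1 = ln(ln(5.9 + 0.8)) = 0.642962
VBI_2 = ln(ln(967 + 0.8)) = 1.9279
VBI_blend = 0.59 * 0.642962 + 0.41 * 1.9279 = 1.16979
visc_blend = exp(exp(1.16979)) - 0.8 = 24.26

24.26 cSt


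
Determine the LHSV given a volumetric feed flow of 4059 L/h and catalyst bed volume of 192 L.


LHSV = volumetric feed rate / catalyst volume
= 4059 L/h / 192 L
= 21.14 h^-1

21.14 h^-1


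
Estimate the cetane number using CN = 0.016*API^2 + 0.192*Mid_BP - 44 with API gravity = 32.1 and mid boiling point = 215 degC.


CN = 0.016 * 32.1^2 + 0.192 * 215 - 44
CN = 16.48656 + 41.28 - 44 = 13.76656

13.76656


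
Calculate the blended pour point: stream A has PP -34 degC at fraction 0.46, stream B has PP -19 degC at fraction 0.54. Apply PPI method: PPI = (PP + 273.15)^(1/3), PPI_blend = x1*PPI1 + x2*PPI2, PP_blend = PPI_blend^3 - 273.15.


PPI_1 = (-34 + 273.15)^(1/3) = 6.20712
PPI_2 = (-19 + 273.15)^(1/3) = 6.334272
PPI_blend = 0.46 * 6.20712 + 0.54 * 6.334272 = 6.275782
PP_blend = 6.275782^3 - 273.15 = 247.1744 - 273.15 = -25.98

-25.98 degC


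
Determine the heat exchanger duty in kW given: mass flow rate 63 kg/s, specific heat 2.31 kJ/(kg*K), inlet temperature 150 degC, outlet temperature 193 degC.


Q = m_dot * cp * delta_T
delta_T = 193 - 150 = 43 K
Q = 63 * 2.31 * 43
= 145.53 * 43
= 6257.79 kW

6257.79 kW


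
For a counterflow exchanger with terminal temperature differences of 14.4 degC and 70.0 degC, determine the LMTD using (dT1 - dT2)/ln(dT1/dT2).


LMTD = (dT1 - dT2) / ln(dT1/dT2)
= (14.4 - 70.0) / ln(14.4 / 70.0) = -55.6 / -1.58127 = 35.16

35.16 degC


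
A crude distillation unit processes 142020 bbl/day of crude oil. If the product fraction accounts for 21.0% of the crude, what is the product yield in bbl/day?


Crude throughput = 142020 bbl/day
Fraction yield = 21.0%
yield = throughput * fraction / 100
yield = 142020 * 21.0 / 100 = 29824.2

29824.2 bbl/day


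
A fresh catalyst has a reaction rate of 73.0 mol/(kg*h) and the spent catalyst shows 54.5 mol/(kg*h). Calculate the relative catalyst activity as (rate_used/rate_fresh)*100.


Activity (%) = (rate_used / rate_fresh) * 100
rate_used = 54.5, rate_fresh = 73.0
= (54.5 / 73.0) * 100
= 0.7466 * 100 = 74.66

74.66 %


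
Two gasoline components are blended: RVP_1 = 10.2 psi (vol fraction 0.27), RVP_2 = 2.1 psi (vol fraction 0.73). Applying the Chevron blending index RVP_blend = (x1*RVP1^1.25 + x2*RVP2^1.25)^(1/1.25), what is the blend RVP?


Chevron index: RVP_blend = (sum xi*RVPi^1.25)^(1/1.25)
RVP^1.25 terms: 0.27 * 10.2^1.25 + 0.73 * 2.1^1.25 = 6.76711
RVP_blend = 6.76711^(1/1.25) = 4.617

4.617 psi


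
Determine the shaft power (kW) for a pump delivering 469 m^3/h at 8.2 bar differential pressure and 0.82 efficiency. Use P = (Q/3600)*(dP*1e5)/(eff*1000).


Q = 469 / 3600 = 0.130278 m^3/s
P = 0.130278 * (8.2 * 1e5) / 0.82 / 1000 = 130.3

130.3 kW


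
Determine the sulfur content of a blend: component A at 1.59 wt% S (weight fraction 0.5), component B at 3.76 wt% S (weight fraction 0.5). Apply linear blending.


Linear sulfur blending: S_blend = x1*S1 + x2*S2
Contribution 1: 0.5 * 1.59 = 0.795 wt%
Contribution 2: 0.5 * 3.76 = 1.88 wt%
S_blend = 0.795 + 1.88 = 2.675

2.675 wt%


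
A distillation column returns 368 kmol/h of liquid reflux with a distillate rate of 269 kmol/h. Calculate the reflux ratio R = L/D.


Reflux ratio definition: R = L / D (liquid returned / distillate withdrawn)
L = 368 kmol/h, D = 269 kmol/h
R = 368 / 269 = 1.368

1.368


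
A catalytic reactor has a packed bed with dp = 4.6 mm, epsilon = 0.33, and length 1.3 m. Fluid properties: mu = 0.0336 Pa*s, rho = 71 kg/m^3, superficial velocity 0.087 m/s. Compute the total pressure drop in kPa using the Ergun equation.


dp = 4.6 mm = 0.0046 m
Viscous term = 150*0.0336*0.087*(1-0.33)^2 / (0.0046^2*0.33^3) = 258846
Inertial term = 1.75*71*0.087^2*(1-0.33) / (0.0046*0.33^3) = 3811.62
dP/L = 258846 + 3811.62 = 262658 Pa/m
dP = 262658 * 1.3 / 1000 = 341.5 kPa

341.5 kPa


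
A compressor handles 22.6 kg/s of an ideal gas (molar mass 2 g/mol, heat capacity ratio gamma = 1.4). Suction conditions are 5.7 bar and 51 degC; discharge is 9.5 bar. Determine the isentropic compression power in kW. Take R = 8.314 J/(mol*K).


Isentropic work: W = m*(gamma/(gamma-1))*(R*T1/MW)*((P2/P1)^((gamma-1)/gamma) - 1)
T1 = 51 + 273.15 = 324.15 K
Pressure ratio = 9.5 / 5.7 = 1.66667
Exponent = (1.4 - 1)/1.4 = 0.285714
(P2/P1)^exp - 1 = 1.66667^0.285714 - 1 = 0.157139
W = 22.6 * 1.4 / 0.4 * 8.314 * 324.15 / 2 * 0.157139 = 16750

16750 kW


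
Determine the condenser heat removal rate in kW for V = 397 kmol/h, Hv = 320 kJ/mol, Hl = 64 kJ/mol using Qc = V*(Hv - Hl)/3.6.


Qc = 397 * (320 - 64) / 3.6 = 397 * 256 / 3.6 = 28230

28230 kW


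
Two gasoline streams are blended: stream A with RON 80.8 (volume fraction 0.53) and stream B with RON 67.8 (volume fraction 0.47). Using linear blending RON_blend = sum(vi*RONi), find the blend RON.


Linear blending: RON_blend = sum(vi * RONi)
Contribution 1: 0.53 * 80.8 = 42.824
Contribution 2: 0.47 * 67.8 = 31.866
RON_blend = 42.824 + 31.866 = 74.69

74.69


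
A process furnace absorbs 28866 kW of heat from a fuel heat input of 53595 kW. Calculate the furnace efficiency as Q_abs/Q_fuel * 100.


Furnace efficiency = Q_absorbed / Q_fuel * 100
= 28866 / 53595 * 100 = 53.86

53.86 %


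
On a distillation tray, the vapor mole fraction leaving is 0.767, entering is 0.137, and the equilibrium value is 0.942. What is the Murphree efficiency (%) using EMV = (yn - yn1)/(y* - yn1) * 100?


Murphree vapor efficiency: EMV = (y_n - y_(n-1)) / (y*_n - y_(n-1)) * 100
EMV = (0.767 - 0.137) / (0.942 - 0.137) * 100 = 0.63 / 0.805 * 100 = 78.26

78.26 %


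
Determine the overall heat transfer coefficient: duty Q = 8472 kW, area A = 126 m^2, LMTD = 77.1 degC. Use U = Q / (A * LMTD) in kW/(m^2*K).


From Q = U*A*LMTD, U = Q / (A * LMTD)
U = 8472 / (126 * 77.1) = 8472 / 9714.6 = 0.8721

0.8721 kW/(m^2*K)


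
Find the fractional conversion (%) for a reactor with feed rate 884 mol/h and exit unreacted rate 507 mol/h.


X = (F_in - F_out) / F_in * 100
Moles reacted = 884 - 507 = 377
X = 377 / 884 * 100
= 0.4265 * 100
= 42.65 %

42.65 %


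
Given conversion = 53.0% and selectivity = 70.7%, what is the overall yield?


Overall yield = conversion (%) * selectivity (%) / 100
Conversion = 53.0%, Selectivity = 70.7%
Y = 53.0 * 70.7 / 100
= 37.471 %

37.471 %


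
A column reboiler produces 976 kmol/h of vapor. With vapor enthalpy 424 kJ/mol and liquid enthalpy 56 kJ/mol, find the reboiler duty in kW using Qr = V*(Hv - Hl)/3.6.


Qr = 976 * (424 - 56) / 3.6 = 976 * 368 / 3.6 = 99770

99770 kW


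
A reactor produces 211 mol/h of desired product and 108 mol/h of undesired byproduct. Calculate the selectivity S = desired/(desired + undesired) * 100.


Selectivity = desired / (desired + undesired) * 100
Total products = 211 + 108 = 319 mol/h
S = 211 / 319 * 100
= 0.6614 * 100
= 66.14 %

66.14 %


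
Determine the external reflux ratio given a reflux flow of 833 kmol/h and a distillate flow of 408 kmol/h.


Reflux ratio definition: R = L / D (liquid returned / distillate withdrawn)
L = 833 kmol/h, D = 408 kmol/h
R = 833 / 408 = 2.042

2.042


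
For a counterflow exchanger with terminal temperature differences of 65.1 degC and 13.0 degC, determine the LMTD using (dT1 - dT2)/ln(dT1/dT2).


LMTD = (dT1 - dT2) / ln(dT1/dT2)
= (65.1 - 13.0) / ln(65.1 / 13.0) = 52.1 / 1.61098 = 32.34

32.34 degC


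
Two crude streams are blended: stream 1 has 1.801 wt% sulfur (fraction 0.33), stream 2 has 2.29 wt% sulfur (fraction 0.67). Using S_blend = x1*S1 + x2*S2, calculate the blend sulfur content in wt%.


Linear sulfur blending: S_blend = x1*S1 + x2*S2
Contribution 1: 0.33 * 1.801 = 0.59433 wt%
Contribution 2: 0.67 * 2.29 = 1.5343 wt%
S_blend = 0.59433 + 1.5343 = 2.12863

2.12863 wt%


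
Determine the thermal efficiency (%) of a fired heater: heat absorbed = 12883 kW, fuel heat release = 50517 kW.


Furnace efficiency = Q_absorbed / Q_fuel * 100
= 12883 / 50517 * 100 = 25.50

25.50 %


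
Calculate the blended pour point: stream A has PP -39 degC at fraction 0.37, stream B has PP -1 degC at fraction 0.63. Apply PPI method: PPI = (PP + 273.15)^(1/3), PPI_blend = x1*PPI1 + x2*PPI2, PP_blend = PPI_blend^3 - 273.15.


PPI_1 = (-39 + 273.15)^(1/3) = 6.163557
PPI_2 = (-1 + 273.15)^(1/3) = 6.480414
PPI_blend = 0.37 * 6.163557 + 0.63 * 6.480414 = 6.363177
PP_blend = 6.363177^3 - 273.15 = 257.6452 - 273.15 = -15.5

-15.5 degC


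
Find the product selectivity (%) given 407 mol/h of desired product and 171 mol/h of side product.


Selectivity = desired / (desired + undesired) * 100
Total products = 407 + 171 = 578 mol/h
S = 407 / 578 * 100
= 0.7042 * 100
= 70.42 %

70.42 %


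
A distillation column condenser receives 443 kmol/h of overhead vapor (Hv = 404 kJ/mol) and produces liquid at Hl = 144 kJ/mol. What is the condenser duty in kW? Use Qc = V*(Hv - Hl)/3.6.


Qc = 443 * (404 - 144) / 3.6 = 443 * 260 / 3.6 = 31990

31990 kW


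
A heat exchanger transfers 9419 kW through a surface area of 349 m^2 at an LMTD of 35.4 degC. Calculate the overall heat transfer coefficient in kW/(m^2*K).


From Q = U*A*LMTD, U = Q / (A * LMTD)
U = 9419 / (349 * 35.4) = 9419 / 12354.6 = 0.7624

0.7624 kW/(m^2*K)
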